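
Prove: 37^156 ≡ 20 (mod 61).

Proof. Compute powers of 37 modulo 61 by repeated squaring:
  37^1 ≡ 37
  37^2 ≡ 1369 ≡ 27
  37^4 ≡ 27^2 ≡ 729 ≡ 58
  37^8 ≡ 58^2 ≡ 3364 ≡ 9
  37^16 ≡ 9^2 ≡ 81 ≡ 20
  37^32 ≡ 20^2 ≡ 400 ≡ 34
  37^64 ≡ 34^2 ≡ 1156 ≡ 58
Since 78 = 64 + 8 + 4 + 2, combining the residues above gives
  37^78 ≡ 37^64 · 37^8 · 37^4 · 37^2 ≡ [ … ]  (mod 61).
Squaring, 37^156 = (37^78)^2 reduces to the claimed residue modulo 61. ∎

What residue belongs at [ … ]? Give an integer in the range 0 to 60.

52

Multiply the listed residues: 58 · 9 · 58 · 27 = 522 → 30276 → 817452.
Reducing modulo 61: 817452 = 13400·61 + 52, so 37^78 ≡ 52.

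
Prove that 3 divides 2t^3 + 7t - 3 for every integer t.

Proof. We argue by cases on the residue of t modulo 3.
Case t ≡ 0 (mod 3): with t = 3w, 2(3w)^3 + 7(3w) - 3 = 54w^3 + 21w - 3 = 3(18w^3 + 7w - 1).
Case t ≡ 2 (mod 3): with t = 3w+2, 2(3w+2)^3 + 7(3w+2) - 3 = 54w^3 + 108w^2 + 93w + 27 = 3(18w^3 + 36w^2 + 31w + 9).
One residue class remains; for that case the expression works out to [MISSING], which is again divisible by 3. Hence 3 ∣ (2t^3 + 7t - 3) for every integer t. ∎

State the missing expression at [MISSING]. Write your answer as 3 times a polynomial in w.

Only t ≡ 1 (mod 3) is unaccounted for. Put t = 3w+1:
2(3w+1)^3 + 7(3w+1) - 3 expands to 54w^3 + 54w^2 + 39w + 6,
and factoring out 3 leaves 3(18w^3 + 18w^2 + 13w + 2).

3(18w^3 + 18w^2 + 13w + 2)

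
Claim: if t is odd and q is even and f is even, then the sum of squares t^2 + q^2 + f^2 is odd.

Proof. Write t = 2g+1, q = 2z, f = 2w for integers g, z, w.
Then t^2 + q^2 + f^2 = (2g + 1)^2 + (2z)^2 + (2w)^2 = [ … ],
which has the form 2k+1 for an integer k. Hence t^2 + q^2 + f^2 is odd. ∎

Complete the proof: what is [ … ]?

2(2g^2 + 2g + 2w^2 + 2z^2) + 1

Expanding: (2g + 1)^2 + (2z)^2 + (2w)^2 = 4g^2 + 4g + 4w^2 + 4z^2 + 1.
Every term except the constant is even, so this is 2(2g^2 + 2g + 2w^2 + 2z^2) + 1,
and 2g^2 + 2g + 2w^2 + 2z^2 ∈ ℤ gives the required form.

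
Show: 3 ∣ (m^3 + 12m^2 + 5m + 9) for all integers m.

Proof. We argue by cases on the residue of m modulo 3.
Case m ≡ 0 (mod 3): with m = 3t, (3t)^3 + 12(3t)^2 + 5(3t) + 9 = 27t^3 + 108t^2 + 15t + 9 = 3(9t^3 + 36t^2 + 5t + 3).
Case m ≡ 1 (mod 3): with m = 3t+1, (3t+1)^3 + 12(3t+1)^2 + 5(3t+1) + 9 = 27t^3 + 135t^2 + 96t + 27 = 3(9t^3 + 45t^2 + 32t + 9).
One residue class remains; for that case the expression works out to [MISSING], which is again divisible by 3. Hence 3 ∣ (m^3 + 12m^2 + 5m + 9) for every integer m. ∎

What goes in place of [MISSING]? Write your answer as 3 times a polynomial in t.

The residues treated are {0, 1}, so the missing case is m ≡ 2 (mod 3); write m = 3t+2.
Then (3t+2)^3 + 12(3t+2)^2 + 5(3t+2) + 9 = 27t^3 + 162t^2 + 195t + 75 = 3(9t^3 + 54t^2 + 65t + 25).

3(9t^3 + 54t^2 + 65t + 25)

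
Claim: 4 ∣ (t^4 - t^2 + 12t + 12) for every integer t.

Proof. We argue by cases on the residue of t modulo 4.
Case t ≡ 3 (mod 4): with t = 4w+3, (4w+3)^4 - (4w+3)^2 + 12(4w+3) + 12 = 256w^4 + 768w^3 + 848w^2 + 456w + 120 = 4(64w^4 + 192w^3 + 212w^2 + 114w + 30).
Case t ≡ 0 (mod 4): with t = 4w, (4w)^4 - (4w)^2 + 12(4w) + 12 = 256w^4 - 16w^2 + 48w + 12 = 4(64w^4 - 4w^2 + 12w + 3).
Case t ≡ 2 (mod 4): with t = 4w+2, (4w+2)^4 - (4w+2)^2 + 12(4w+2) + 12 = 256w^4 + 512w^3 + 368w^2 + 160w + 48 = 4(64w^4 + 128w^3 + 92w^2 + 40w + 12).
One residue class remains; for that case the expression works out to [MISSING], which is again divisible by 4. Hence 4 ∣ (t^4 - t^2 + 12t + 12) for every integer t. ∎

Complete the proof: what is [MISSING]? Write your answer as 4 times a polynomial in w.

4(64w^4 + 64w^3 + 20w^2 + 14w + 6)

Only t ≡ 1 (mod 4) is unaccounted for. Put t = 4w+1:
(4w+1)^4 - (4w+1)^2 + 12(4w+1) + 12 expands to 256w^4 + 256w^3 + 80w^2 + 56w + 24,
and factoring out 4 leaves 4(64w^4 + 64w^3 + 20w^2 + 14w + 6).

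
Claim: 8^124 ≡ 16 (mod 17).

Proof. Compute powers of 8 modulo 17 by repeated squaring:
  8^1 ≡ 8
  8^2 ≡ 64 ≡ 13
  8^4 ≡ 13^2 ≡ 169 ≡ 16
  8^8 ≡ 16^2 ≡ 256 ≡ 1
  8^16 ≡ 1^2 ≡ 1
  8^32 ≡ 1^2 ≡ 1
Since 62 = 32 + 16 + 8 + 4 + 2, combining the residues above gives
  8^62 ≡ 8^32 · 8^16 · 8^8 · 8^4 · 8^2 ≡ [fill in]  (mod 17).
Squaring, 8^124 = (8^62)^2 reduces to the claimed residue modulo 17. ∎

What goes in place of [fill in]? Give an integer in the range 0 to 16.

4

Multiply the listed residues: 1 · 1 · 1 · 16 · 13 = 1 → 1 → 16 → 208.
Reducing modulo 17: 208 = 12·17 + 4, so 8^62 ≡ 4.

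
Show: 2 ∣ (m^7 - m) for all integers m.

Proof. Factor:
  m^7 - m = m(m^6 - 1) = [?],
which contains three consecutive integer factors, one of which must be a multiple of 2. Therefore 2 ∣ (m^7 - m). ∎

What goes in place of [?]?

m^6 - 1 = (m^2 - 1)(m^4 + m^2 + 1), and m^2 - 1 = (m-1)(m+1).
So m(m^6 - 1) = (m - 1)m(m + 1)(m^4 + m^2 + 1).

(m - 1)m(m + 1)(m^4 + m^2 + 1)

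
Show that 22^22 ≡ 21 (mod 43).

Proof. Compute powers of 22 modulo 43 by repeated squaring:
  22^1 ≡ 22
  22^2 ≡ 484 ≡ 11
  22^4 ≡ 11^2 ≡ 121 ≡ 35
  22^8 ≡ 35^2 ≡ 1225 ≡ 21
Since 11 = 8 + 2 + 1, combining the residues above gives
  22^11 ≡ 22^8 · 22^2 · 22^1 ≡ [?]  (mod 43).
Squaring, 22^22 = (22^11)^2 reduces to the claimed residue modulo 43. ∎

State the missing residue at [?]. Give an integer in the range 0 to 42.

22^8 · 22^2 · 22^1 ≡ 21 · 11 · 22 = 5082.
5082 mod 43 = 8, so 22^11 ≡ 8 (mod 43).

8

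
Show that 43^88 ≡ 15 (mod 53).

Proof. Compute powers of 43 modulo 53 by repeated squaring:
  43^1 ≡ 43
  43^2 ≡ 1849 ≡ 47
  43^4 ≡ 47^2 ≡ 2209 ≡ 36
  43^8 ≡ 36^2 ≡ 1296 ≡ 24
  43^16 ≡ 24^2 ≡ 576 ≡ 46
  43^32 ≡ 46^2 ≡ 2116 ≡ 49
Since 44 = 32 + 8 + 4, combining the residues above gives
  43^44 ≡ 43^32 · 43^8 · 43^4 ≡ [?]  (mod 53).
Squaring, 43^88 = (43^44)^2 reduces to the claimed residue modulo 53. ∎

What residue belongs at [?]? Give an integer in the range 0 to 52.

Multiply the listed residues: 49 · 24 · 36 = 1176 → 42336.
Reducing modulo 53: 42336 = 798·53 + 42, so 43^44 ≡ 42.

42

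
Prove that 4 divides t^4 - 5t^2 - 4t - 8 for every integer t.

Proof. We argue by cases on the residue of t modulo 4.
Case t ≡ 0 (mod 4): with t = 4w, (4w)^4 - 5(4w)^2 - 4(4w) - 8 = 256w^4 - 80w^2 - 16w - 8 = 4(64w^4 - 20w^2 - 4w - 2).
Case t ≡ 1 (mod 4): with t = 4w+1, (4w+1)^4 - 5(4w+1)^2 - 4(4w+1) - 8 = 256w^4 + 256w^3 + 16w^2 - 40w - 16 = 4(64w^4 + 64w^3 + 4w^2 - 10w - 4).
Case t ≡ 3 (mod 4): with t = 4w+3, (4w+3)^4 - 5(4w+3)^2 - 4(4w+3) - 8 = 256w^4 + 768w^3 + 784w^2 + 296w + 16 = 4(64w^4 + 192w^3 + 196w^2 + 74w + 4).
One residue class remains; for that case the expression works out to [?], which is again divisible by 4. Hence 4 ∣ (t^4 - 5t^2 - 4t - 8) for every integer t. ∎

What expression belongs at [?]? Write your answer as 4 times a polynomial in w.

Only t ≡ 2 (mod 4) is unaccounted for. Put t = 4w+2:
(4w+2)^4 - 5(4w+2)^2 - 4(4w+2) - 8 expands to 256w^4 + 512w^3 + 304w^2 + 32w - 20,
and factoring out 4 leaves 4(64w^4 + 128w^3 + 76w^2 + 8w - 5).

4(64w^4 + 128w^3 + 76w^2 + 8w - 5)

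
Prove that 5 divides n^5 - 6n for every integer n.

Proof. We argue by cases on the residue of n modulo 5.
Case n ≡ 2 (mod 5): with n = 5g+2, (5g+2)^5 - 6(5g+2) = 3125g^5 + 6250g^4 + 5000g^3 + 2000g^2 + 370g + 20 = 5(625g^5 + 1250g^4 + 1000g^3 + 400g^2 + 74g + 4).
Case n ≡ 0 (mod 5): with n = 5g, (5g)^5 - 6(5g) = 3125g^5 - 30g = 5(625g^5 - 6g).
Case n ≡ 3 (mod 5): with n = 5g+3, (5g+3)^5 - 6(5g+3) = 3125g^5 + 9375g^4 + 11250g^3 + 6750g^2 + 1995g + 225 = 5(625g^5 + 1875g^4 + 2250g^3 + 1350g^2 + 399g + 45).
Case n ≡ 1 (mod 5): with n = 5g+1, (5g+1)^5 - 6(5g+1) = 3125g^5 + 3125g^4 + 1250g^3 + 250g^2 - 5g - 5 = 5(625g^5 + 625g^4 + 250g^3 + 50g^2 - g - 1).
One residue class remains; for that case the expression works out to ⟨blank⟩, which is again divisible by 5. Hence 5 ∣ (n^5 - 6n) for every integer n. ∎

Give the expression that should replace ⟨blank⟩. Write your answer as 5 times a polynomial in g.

5(625g^5 + 2500g^4 + 4000g^3 + 3200g^2 + 1274g + 200)

Only n ≡ 4 (mod 5) is unaccounted for. Put n = 5g+4:
(5g+4)^5 - 6(5g+4) expands to 3125g^5 + 12500g^4 + 20000g^3 + 16000g^2 + 6370g + 1000,
and factoring out 5 leaves 5(625g^5 + 2500g^4 + 4000g^3 + 3200g^2 + 1274g + 200).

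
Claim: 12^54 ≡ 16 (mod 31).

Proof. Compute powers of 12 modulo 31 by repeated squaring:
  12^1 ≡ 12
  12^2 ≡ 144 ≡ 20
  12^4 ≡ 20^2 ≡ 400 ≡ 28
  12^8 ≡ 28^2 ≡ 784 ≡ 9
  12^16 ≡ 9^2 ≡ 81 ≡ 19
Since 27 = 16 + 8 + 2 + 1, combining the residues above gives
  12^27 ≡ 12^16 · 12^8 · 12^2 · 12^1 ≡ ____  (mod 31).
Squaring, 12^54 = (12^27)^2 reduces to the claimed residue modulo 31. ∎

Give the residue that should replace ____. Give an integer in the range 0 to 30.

Multiply the listed residues: 19 · 9 · 20 · 12 = 171 → 3420 → 41040.
Reducing modulo 31: 41040 = 1323·31 + 27, so 12^27 ≡ 27.

27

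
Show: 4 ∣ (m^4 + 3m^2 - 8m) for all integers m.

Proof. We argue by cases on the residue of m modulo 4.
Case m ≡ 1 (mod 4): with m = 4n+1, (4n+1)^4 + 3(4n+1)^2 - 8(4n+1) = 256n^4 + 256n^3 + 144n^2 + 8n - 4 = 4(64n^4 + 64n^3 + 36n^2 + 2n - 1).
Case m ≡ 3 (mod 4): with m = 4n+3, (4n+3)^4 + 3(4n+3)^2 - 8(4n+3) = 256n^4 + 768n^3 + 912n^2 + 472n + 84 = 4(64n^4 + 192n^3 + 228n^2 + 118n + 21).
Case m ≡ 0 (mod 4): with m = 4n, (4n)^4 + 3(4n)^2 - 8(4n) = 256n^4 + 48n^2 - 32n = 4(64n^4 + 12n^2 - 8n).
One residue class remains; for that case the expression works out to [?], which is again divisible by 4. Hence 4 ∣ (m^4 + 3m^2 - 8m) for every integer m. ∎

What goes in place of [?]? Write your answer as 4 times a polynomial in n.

The residues treated are {1, 3, 0}, so the missing case is m ≡ 2 (mod 4); write m = 4n+2.
Then (4n+2)^4 + 3(4n+2)^2 - 8(4n+2) = 256n^4 + 512n^3 + 432n^2 + 144n + 12 = 4(64n^4 + 128n^3 + 108n^2 + 36n + 3).

4(64n^4 + 128n^3 + 108n^2 + 36n + 3)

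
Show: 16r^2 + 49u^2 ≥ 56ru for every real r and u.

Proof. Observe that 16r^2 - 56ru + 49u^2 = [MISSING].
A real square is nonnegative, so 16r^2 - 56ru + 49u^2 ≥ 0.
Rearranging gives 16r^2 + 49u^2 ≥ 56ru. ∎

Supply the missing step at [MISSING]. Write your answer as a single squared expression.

16r^2 - 56ru + 49u^2 is a perfect-square trinomial: the outer terms are (4r)^2 and (7u)^2, and the cross term is -2·4r·7u.
So 16r^2 - 56ru + 49u^2 = (4r - 7u)^2 ≥ 0.

(4r - 7u)^2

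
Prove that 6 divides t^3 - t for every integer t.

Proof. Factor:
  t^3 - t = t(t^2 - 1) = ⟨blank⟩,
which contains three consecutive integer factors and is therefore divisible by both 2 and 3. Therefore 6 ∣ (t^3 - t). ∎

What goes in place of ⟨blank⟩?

t(t^2 - 1) = t(t - 1)(t + 1) = (t - 1)t(t + 1).
These three factors are consecutive integers, so their product is divisible by 6.

(t - 1)t(t + 1)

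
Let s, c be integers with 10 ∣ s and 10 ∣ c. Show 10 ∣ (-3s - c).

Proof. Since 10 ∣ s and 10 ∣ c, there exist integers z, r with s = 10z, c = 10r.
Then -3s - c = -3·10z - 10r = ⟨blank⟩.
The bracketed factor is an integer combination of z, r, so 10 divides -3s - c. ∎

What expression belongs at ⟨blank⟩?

Pull the common 10 out of every term: -3·10z - 10r = 10(-r - 3z).
-r - 3z is an integer, which exhibits the divisibility.

10(-r - 3z)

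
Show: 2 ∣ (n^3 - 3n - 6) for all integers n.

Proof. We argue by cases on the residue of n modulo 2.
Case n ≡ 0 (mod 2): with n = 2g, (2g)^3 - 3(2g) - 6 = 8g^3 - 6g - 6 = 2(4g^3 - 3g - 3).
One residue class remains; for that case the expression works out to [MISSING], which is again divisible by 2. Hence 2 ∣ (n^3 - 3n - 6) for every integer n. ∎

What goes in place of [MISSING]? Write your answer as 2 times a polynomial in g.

Only n ≡ 1 (mod 2) is unaccounted for. Put n = 2g+1:
(2g+1)^3 - 3(2g+1) - 6 expands to 8g^3 + 12g^2 - 8,
and factoring out 2 leaves 2(4g^3 + 6g^2 - 4).

2(4g^3 + 6g^2 - 4)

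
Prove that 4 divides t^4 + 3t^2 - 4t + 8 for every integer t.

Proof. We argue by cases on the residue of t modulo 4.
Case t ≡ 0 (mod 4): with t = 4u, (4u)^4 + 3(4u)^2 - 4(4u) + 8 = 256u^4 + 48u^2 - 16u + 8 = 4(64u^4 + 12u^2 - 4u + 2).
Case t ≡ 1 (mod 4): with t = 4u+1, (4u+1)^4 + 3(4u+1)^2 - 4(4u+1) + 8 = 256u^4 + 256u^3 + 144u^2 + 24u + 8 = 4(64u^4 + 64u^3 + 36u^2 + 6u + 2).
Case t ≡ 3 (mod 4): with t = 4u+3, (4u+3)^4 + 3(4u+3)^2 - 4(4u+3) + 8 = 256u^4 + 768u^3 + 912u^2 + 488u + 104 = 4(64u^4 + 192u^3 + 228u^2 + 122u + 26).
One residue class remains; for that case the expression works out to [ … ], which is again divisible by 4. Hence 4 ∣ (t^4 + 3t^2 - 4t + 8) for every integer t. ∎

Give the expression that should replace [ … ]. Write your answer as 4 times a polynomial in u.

4(64u^4 + 128u^3 + 108u^2 + 40u + 7)

Only t ≡ 2 (mod 4) is unaccounted for. Put t = 4u+2:
(4u+2)^4 + 3(4u+2)^2 - 4(4u+2) + 8 expands to 256u^4 + 512u^3 + 432u^2 + 160u + 28,
and factoring out 4 leaves 4(64u^4 + 128u^3 + 108u^2 + 40u + 7).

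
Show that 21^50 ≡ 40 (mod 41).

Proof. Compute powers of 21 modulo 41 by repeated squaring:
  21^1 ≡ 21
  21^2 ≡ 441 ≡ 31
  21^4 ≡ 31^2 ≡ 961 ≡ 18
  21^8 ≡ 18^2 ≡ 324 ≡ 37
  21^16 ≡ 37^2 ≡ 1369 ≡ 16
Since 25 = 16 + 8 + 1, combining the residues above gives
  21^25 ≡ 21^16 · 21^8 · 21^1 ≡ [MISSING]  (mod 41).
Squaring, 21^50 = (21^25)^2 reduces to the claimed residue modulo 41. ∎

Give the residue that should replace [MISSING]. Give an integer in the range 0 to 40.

9

Multiply the listed residues: 16 · 37 · 21 = 592 → 12432.
Reducing modulo 41: 12432 = 303·41 + 9, so 21^25 ≡ 9.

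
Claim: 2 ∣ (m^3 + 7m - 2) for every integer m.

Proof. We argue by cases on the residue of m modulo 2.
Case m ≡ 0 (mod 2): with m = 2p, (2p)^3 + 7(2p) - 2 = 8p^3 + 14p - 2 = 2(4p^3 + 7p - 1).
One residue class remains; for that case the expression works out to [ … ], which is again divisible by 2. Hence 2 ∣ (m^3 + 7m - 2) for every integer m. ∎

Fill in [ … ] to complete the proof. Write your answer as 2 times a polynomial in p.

The residues treated are {0}, so the missing case is m ≡ 1 (mod 2); write m = 2p+1.
Then (2p+1)^3 + 7(2p+1) - 2 = 8p^3 + 12p^2 + 20p + 6 = 2(4p^3 + 6p^2 + 10p + 3).

2(4p^3 + 6p^2 + 10p + 3)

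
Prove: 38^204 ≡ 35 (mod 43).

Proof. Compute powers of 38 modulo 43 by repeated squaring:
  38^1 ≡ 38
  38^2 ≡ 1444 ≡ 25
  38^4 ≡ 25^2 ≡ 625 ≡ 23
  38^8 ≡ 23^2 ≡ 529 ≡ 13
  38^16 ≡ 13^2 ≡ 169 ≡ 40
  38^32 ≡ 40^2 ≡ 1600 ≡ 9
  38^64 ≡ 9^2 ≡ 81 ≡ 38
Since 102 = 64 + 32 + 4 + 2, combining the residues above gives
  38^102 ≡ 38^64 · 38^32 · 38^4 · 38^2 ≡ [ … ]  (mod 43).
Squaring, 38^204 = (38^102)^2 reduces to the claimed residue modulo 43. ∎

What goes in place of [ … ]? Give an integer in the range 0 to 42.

11

38^64 · 38^32 · 38^4 · 38^2 ≡ 38 · 9 · 23 · 25 = 196650.
196650 mod 43 = 11, so 38^102 ≡ 11 (mod 43).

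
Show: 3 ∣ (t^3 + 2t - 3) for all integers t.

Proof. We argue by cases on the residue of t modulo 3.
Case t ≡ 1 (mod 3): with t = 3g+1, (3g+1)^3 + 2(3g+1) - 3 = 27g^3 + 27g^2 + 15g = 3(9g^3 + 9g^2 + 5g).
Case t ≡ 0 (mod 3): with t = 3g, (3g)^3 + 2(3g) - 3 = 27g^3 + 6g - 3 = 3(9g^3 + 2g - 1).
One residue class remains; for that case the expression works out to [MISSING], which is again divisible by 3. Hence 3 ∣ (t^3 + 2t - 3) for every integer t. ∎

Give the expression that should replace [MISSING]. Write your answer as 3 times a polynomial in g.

Only t ≡ 2 (mod 3) is unaccounted for. Put t = 3g+2:
(3g+2)^3 + 2(3g+2) - 3 expands to 27g^3 + 54g^2 + 42g + 9,
and factoring out 3 leaves 3(9g^3 + 18g^2 + 14g + 3).

3(9g^3 + 18g^2 + 14g + 3)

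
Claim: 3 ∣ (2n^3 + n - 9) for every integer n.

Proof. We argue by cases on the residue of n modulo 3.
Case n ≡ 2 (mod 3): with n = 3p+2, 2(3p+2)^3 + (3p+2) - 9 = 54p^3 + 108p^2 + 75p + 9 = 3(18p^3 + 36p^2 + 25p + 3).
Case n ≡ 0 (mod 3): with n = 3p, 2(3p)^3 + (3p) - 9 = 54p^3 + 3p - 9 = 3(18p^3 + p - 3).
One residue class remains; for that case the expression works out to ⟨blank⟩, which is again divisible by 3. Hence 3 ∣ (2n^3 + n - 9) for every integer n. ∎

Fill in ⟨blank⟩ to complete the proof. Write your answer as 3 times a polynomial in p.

3(18p^3 + 18p^2 + 7p - 2)

Only n ≡ 1 (mod 3) is unaccounted for. Put n = 3p+1:
2(3p+1)^3 + (3p+1) - 9 expands to 54p^3 + 54p^2 + 21p - 6,
and factoring out 3 leaves 3(18p^3 + 18p^2 + 7p - 2).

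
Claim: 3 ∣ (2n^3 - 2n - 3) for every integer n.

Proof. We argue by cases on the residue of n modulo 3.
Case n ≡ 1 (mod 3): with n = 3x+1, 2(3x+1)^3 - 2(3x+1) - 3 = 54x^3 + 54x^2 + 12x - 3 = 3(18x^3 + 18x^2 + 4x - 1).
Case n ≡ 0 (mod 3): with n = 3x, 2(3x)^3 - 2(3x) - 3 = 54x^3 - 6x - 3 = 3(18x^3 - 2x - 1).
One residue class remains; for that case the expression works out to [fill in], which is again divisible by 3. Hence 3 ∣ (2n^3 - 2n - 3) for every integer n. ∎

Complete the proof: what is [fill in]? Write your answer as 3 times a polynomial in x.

3(18x^3 + 36x^2 + 22x + 3)

The residues treated are {1, 0}, so the missing case is n ≡ 2 (mod 3); write n = 3x+2.
Then 2(3x+2)^3 - 2(3x+2) - 3 = 54x^3 + 108x^2 + 66x + 9 = 3(18x^3 + 36x^2 + 22x + 3).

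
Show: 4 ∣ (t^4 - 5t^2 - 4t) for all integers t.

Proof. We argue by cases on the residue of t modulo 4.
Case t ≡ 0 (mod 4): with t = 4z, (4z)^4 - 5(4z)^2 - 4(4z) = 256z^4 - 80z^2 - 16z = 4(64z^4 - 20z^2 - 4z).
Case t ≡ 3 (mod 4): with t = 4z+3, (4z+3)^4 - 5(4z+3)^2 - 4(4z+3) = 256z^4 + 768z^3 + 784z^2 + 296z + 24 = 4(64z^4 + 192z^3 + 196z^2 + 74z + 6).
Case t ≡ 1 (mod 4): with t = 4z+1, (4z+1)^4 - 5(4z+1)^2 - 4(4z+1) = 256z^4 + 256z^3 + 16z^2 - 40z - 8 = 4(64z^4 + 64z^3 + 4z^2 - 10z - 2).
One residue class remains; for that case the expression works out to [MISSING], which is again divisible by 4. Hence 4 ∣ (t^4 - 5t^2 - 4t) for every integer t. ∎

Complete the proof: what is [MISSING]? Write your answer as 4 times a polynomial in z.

4(64z^4 + 128z^3 + 76z^2 + 8z - 3)

Only t ≡ 2 (mod 4) is unaccounted for. Put t = 4z+2:
(4z+2)^4 - 5(4z+2)^2 - 4(4z+2) expands to 256z^4 + 512z^3 + 304z^2 + 32z - 12,
and factoring out 4 leaves 4(64z^4 + 128z^3 + 76z^2 + 8z - 3).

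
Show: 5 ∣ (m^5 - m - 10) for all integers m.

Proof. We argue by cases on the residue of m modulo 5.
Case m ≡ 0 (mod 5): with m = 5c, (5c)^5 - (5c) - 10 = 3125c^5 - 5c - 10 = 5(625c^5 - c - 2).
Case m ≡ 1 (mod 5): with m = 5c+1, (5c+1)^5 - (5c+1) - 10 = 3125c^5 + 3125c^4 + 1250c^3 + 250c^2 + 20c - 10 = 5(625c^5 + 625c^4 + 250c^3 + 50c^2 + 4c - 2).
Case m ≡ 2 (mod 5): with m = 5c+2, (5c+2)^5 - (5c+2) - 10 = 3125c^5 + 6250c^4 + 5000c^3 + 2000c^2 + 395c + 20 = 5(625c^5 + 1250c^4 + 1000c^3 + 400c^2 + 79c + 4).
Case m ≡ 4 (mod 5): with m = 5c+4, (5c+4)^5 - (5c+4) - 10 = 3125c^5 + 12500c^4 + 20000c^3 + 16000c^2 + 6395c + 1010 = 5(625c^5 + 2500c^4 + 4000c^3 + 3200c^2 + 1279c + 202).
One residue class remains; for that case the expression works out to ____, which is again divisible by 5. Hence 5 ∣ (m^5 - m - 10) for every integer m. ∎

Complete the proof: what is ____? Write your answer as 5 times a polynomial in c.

5(625c^5 + 1875c^4 + 2250c^3 + 1350c^2 + 404c + 46)

The residues treated are {0, 1, 2, 4}, so the missing case is m ≡ 3 (mod 5); write m = 5c+3.
Then (5c+3)^5 - (5c+3) - 10 = 3125c^5 + 9375c^4 + 11250c^3 + 6750c^2 + 2020c + 230 = 5(625c^5 + 1875c^4 + 2250c^3 + 1350c^2 + 404c + 46).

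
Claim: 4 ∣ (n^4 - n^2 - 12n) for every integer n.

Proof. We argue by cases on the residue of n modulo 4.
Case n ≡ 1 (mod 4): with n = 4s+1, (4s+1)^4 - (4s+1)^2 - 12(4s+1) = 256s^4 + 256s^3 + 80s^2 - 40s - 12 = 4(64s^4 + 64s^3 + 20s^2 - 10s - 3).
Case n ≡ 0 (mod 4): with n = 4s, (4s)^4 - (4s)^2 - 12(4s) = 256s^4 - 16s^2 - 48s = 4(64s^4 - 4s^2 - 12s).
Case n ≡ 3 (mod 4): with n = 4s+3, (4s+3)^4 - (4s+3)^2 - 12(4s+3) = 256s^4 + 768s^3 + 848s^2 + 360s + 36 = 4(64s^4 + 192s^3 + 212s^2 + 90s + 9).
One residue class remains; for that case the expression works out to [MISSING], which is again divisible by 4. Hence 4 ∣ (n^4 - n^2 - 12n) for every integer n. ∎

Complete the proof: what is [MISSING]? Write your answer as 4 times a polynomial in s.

Only n ≡ 2 (mod 4) is unaccounted for. Put n = 4s+2:
(4s+2)^4 - (4s+2)^2 - 12(4s+2) expands to 256s^4 + 512s^3 + 368s^2 + 64s - 12,
and factoring out 4 leaves 4(64s^4 + 128s^3 + 92s^2 + 16s - 3).

4(64s^4 + 128s^3 + 92s^2 + 16s - 3)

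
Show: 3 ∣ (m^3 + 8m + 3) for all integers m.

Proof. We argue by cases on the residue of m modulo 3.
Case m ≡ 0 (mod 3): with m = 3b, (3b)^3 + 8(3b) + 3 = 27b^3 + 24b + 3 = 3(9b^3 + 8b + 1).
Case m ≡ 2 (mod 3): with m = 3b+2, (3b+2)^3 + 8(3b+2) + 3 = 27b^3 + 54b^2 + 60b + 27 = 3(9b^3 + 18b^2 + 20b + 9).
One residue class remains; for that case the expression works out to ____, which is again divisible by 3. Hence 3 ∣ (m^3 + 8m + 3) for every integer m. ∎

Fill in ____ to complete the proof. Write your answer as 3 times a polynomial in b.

The residues treated are {0, 2}, so the missing case is m ≡ 1 (mod 3); write m = 3b+1.
Then (3b+1)^3 + 8(3b+1) + 3 = 27b^3 + 27b^2 + 33b + 12 = 3(9b^3 + 9b^2 + 11b + 4).

3(9b^3 + 9b^2 + 11b + 4)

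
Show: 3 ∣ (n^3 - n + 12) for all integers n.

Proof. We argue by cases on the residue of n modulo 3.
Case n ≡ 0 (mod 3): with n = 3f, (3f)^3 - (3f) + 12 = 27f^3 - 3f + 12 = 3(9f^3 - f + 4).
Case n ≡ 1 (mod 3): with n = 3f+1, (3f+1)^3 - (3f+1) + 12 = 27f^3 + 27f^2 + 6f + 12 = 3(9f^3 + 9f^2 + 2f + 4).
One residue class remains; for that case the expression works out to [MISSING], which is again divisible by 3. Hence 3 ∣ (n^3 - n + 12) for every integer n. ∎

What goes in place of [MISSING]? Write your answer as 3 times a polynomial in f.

The residues treated are {0, 1}, so the missing case is n ≡ 2 (mod 3); write n = 3f+2.
Then (3f+2)^3 - (3f+2) + 12 = 27f^3 + 54f^2 + 33f + 18 = 3(9f^3 + 18f^2 + 11f + 6).

3(9f^3 + 18f^2 + 11f + 6)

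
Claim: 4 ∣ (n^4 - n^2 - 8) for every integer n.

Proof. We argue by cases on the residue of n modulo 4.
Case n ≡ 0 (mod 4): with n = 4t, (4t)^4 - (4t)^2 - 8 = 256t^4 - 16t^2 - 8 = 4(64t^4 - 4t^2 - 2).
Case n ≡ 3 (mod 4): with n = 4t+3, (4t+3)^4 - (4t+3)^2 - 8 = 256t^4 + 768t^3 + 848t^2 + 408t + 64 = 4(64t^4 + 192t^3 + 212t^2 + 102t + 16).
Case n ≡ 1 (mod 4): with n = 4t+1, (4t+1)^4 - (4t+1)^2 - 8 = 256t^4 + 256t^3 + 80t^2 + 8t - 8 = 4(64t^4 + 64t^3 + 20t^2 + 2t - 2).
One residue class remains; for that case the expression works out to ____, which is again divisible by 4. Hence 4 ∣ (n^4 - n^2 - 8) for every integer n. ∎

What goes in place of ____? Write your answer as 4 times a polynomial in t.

The residues treated are {0, 3, 1}, so the missing case is n ≡ 2 (mod 4); write n = 4t+2.
Then (4t+2)^4 - (4t+2)^2 - 8 = 256t^4 + 512t^3 + 368t^2 + 112t + 4 = 4(64t^4 + 128t^3 + 92t^2 + 28t + 1).

4(64t^4 + 128t^3 + 92t^2 + 28t + 1)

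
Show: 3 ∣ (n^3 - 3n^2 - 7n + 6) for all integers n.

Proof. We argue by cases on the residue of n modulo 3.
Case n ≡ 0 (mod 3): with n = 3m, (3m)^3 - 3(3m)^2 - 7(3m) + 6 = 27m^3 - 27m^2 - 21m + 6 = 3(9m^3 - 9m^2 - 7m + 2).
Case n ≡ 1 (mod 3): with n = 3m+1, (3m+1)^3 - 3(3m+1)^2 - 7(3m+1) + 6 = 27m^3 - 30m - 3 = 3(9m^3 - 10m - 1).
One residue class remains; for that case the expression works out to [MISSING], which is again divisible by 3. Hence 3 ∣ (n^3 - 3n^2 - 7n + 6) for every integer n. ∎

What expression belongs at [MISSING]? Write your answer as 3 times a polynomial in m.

3(9m^3 + 9m^2 - 7m - 4)

Only n ≡ 2 (mod 3) is unaccounted for. Put n = 3m+2:
(3m+2)^3 - 3(3m+2)^2 - 7(3m+2) + 6 expands to 27m^3 + 27m^2 - 21m - 12,
and factoring out 3 leaves 3(9m^3 + 9m^2 - 7m - 4).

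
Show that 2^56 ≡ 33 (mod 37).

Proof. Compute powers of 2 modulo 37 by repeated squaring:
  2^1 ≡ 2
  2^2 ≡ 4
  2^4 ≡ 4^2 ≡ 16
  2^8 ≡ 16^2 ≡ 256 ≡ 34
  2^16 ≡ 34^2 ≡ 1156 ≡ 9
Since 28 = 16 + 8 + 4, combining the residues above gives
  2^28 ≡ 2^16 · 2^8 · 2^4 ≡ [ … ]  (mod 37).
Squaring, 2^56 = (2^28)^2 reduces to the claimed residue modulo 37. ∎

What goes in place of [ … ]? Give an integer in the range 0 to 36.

Multiply the listed residues: 9 · 34 · 16 = 306 → 4896.
Reducing modulo 37: 4896 = 132·37 + 12, so 2^28 ≡ 12.

12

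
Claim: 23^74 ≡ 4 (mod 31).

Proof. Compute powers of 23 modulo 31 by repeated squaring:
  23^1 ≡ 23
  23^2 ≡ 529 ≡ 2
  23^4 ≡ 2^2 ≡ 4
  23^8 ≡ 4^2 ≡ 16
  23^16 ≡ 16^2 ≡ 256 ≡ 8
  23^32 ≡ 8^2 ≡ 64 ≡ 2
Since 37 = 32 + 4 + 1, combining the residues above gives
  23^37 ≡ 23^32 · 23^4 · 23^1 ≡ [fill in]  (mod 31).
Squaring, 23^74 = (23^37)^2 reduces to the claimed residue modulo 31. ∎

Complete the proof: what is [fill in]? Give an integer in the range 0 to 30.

29

23^32 · 23^4 · 23^1 ≡ 2 · 4 · 23 = 184.
184 mod 31 = 29, so 23^37 ≡ 29 (mod 31).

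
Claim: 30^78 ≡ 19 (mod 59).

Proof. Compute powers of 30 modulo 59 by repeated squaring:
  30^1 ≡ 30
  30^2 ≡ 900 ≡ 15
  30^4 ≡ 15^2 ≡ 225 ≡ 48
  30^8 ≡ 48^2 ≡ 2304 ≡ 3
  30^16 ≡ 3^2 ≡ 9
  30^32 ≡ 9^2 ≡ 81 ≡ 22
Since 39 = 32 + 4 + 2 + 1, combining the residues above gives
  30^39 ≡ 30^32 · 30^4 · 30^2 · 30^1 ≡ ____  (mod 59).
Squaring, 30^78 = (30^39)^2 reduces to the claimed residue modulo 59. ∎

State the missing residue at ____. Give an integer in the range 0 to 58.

14

Multiply the listed residues: 22 · 48 · 15 · 30 = 1056 → 15840 → 475200.
Reducing modulo 59: 475200 = 8054·59 + 14, so 30^39 ≡ 14.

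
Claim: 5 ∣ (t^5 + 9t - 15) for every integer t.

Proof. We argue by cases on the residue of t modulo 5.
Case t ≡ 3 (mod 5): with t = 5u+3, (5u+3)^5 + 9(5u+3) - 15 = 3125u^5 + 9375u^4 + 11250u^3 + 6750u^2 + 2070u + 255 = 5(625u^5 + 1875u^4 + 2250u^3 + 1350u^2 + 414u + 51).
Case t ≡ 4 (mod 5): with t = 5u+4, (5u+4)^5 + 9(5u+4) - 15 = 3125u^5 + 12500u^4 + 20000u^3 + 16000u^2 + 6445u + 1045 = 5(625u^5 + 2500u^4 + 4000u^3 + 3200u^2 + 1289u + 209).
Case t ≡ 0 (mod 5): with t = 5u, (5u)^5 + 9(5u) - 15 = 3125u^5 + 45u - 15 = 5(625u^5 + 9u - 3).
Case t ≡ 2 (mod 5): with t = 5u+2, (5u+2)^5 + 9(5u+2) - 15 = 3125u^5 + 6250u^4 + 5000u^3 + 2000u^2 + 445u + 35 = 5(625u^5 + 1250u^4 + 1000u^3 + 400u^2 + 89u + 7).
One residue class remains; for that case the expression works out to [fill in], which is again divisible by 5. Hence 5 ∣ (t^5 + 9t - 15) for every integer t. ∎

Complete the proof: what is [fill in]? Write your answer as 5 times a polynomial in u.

5(625u^5 + 625u^4 + 250u^3 + 50u^2 + 14u - 1)

Only t ≡ 1 (mod 5) is unaccounted for. Put t = 5u+1:
(5u+1)^5 + 9(5u+1) - 15 expands to 3125u^5 + 3125u^4 + 1250u^3 + 250u^2 + 70u - 5,
and factoring out 5 leaves 5(625u^5 + 625u^4 + 250u^3 + 50u^2 + 14u - 1).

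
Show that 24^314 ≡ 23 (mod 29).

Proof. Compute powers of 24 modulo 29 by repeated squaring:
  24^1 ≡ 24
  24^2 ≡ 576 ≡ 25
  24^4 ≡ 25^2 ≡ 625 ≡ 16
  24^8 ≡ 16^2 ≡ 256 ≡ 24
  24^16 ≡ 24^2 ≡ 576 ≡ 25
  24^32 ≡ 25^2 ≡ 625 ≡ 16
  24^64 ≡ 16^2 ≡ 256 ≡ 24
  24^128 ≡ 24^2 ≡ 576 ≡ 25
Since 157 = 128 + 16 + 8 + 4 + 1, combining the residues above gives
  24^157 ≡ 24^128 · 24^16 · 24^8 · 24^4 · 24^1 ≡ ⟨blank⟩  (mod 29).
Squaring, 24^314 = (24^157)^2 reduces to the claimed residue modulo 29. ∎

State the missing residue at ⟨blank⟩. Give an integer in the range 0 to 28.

20

Multiply the listed residues: 25 · 25 · 24 · 16 · 24 = 625 → 15000 → 240000 → 5760000.
Reducing modulo 29: 5760000 = 198620·29 + 20, so 24^157 ≡ 20.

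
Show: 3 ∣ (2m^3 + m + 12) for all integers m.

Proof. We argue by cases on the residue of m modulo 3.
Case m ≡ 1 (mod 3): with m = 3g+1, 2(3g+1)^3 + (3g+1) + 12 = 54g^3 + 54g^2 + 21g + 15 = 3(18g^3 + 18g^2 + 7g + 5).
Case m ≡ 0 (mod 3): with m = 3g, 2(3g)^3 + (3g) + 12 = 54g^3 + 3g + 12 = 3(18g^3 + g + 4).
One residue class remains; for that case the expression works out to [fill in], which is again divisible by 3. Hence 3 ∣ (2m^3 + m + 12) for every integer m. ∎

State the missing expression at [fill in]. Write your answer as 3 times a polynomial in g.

Only m ≡ 2 (mod 3) is unaccounted for. Put m = 3g+2:
2(3g+2)^3 + (3g+2) + 12 expands to 54g^3 + 108g^2 + 75g + 30,
and factoring out 3 leaves 3(18g^3 + 36g^2 + 25g + 10).

3(18g^3 + 36g^2 + 25g + 10)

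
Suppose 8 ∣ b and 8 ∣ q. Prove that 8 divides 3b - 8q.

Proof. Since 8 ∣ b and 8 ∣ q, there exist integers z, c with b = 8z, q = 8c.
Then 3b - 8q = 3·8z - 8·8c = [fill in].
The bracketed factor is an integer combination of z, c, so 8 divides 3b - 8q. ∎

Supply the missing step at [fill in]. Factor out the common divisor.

Each term has a factor of 8: 3·8z - 8·8c = 8·(-8c + 3z).
Since -8c + 3z is an integer, 8 ∣ (3b - 8q).

8(-8c + 3z)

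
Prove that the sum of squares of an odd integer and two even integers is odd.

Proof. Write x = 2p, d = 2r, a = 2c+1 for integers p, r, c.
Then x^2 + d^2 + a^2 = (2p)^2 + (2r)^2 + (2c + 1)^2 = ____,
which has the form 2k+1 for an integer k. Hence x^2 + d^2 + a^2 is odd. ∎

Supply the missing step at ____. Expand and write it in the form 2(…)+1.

2(2c^2 + 2c + 2p^2 + 2r^2) + 1

(2p)^2 + (2r)^2 + (2c + 1)^2 = 4c^2 + 4c + 4p^2 + 4r^2 + 1
= 2(2c^2 + 2c + 2p^2 + 2r^2) + 1.
Since 2c^2 + 2c + 2p^2 + 2r^2 is an integer, the sum of squares is of the form 2k+1 for an integer k.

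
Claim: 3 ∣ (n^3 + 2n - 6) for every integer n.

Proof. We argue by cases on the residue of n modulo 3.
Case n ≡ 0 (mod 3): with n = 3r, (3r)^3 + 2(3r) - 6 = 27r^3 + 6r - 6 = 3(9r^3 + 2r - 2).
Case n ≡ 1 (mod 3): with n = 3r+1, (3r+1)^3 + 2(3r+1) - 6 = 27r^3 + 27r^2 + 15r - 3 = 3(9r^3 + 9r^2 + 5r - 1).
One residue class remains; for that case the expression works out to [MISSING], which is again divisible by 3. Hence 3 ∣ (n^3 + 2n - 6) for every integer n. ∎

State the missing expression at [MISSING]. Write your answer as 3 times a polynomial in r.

Only n ≡ 2 (mod 3) is unaccounted for. Put n = 3r+2:
(3r+2)^3 + 2(3r+2) - 6 expands to 27r^3 + 54r^2 + 42r + 6,
and factoring out 3 leaves 3(9r^3 + 18r^2 + 14r + 2).

3(9r^3 + 18r^2 + 14r + 2)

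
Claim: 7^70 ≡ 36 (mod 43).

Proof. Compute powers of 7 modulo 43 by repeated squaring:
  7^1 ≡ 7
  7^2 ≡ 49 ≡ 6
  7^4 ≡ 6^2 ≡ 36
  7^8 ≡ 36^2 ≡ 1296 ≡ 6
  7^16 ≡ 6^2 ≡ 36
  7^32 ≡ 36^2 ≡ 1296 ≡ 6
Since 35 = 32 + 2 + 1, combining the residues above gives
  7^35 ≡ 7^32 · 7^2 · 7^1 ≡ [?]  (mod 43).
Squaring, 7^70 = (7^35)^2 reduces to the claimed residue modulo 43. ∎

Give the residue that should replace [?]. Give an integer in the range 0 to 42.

37

7^32 · 7^2 · 7^1 ≡ 6 · 6 · 7 = 252.
252 mod 43 = 37, so 7^35 ≡ 37 (mod 43).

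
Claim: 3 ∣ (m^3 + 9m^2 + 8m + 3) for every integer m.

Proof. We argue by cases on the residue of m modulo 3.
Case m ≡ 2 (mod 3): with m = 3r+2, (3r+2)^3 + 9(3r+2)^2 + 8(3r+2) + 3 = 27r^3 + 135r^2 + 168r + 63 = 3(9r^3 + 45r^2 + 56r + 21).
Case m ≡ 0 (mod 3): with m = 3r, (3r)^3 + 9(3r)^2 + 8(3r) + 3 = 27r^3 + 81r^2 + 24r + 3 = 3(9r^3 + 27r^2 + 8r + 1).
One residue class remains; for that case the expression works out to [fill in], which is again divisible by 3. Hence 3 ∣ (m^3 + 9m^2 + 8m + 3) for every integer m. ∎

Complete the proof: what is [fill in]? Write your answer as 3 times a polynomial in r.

3(9r^3 + 36r^2 + 29r + 7)

The residues treated are {2, 0}, so the missing case is m ≡ 1 (mod 3); write m = 3r+1.
Then (3r+1)^3 + 9(3r+1)^2 + 8(3r+1) + 3 = 27r^3 + 108r^2 + 87r + 21 = 3(9r^3 + 36r^2 + 29r + 7).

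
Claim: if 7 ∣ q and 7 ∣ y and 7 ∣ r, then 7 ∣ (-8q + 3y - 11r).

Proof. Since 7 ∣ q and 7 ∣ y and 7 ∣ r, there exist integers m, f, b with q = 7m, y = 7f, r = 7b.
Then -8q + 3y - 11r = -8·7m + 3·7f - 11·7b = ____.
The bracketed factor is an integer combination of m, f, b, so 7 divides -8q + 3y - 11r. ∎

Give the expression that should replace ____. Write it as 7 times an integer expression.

7(-11b + 3f - 8m)

Each term has a factor of 7: -8·7m + 3·7f - 11·7b = 7·(-11b + 3f - 8m).
Since -11b + 3f - 8m is an integer, 7 ∣ (-8q + 3y - 11r).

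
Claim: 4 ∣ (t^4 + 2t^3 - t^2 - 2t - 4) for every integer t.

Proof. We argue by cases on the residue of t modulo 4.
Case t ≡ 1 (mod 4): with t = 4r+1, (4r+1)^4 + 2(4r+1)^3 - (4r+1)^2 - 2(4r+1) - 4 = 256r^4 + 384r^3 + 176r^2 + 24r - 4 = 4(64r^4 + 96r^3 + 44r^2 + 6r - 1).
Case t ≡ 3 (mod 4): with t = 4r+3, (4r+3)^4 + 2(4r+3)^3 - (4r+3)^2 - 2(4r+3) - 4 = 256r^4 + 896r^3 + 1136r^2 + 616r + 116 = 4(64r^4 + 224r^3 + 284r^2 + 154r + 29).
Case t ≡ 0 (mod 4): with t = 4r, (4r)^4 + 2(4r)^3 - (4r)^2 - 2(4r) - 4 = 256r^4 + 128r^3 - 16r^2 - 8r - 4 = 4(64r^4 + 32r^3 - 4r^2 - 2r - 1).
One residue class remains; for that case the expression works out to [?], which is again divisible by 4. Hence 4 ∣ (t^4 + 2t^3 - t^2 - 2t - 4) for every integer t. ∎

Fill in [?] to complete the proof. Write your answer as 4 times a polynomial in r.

The residues treated are {1, 3, 0}, so the missing case is t ≡ 2 (mod 4); write t = 4r+2.
Then (4r+2)^4 + 2(4r+2)^3 - (4r+2)^2 - 2(4r+2) - 4 = 256r^4 + 640r^3 + 560r^2 + 200r + 20 = 4(64r^4 + 160r^3 + 140r^2 + 50r + 5).

4(64r^4 + 160r^3 + 140r^2 + 50r + 5)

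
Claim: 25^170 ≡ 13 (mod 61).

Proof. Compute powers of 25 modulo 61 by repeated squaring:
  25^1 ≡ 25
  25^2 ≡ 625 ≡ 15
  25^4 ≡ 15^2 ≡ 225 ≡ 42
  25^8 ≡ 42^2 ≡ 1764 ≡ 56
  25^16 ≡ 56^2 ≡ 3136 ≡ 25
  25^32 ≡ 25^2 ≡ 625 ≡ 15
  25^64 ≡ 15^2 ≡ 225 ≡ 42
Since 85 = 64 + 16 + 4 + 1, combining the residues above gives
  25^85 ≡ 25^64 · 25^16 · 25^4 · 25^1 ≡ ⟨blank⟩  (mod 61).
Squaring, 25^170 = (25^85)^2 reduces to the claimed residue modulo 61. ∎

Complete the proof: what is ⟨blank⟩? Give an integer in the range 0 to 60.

47

25^64 · 25^16 · 25^4 · 25^1 ≡ 42 · 25 · 42 · 25 = 1102500.
1102500 mod 61 = 47, so 25^85 ≡ 47 (mod 61).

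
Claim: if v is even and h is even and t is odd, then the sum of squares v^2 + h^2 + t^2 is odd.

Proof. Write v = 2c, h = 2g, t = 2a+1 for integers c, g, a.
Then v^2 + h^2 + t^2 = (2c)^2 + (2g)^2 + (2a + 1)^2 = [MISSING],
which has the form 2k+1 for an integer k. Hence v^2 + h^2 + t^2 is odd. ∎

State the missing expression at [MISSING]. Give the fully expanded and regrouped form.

2(2a^2 + 2a + 2c^2 + 2g^2) + 1

Expanding: (2c)^2 + (2g)^2 + (2a + 1)^2 = 4a^2 + 4a + 4c^2 + 4g^2 + 1.
Every term except the constant is even, so this is 2(2a^2 + 2a + 2c^2 + 2g^2) + 1,
and 2a^2 + 2a + 2c^2 + 2g^2 ∈ ℤ gives the required form.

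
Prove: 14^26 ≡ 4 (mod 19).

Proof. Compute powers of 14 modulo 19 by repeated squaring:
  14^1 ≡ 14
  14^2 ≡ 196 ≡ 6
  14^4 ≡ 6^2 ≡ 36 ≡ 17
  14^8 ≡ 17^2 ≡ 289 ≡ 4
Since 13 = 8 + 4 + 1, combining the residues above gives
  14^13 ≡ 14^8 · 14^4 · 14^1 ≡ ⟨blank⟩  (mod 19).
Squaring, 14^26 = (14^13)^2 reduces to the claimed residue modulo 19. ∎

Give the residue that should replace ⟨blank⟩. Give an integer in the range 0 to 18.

2

14^8 · 14^4 · 14^1 ≡ 4 · 17 · 14 = 952.
952 mod 19 = 2, so 14^13 ≡ 2 (mod 19).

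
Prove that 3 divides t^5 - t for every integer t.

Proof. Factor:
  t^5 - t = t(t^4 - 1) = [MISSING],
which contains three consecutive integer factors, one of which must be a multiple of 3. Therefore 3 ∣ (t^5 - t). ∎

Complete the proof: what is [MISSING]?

(t - 1)t(t + 1)(t^2 + 1)

t^4 - 1 = (t^2 - 1)(t^2 + 1), and t^2 - 1 = (t-1)(t+1).
So t(t^4 - 1) = (t - 1)t(t + 1)(t^2 + 1).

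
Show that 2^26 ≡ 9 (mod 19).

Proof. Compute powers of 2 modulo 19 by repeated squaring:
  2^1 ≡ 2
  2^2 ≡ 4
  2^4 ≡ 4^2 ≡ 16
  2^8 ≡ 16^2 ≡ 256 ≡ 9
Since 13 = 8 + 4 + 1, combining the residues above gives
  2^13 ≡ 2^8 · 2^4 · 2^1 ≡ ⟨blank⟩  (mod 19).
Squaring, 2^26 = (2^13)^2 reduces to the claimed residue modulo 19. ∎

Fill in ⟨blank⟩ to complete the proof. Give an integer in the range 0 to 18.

3

2^8 · 2^4 · 2^1 ≡ 9 · 16 · 2 = 288.
288 mod 19 = 3, so 2^13 ≡ 3 (mod 19).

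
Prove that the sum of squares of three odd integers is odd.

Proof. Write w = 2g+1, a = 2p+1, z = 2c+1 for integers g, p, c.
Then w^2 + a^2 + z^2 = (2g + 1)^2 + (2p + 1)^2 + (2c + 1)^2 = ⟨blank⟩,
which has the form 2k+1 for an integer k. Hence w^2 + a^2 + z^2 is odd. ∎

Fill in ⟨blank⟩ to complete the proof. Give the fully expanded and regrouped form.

2(2c^2 + 2c + 2g^2 + 2g + 2p^2 + 2p + 1) + 1

(2g + 1)^2 + (2p + 1)^2 + (2c + 1)^2 = 4c^2 + 4c + 4g^2 + 4g + 4p^2 + 4p + 3
= 2(2c^2 + 2c + 2g^2 + 2g + 2p^2 + 2p + 1) + 1.
Since 2c^2 + 2c + 2g^2 + 2g + 2p^2 + 2p + 1 is an integer, the sum of squares is of the form 2k+1 for an integer k.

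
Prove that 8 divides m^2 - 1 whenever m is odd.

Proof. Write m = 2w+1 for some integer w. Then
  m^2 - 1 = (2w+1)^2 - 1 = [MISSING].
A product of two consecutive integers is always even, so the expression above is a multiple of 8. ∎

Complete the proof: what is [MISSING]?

(2w+1)^2 - 1 = 4w^2 + 4w + 1 - 1 = 4w^2 + 4w = 4w(w+1).
Since w and w+1 are consecutive, w(w+1) is even, and 4·(even) is a multiple of 8.

4w(w + 1)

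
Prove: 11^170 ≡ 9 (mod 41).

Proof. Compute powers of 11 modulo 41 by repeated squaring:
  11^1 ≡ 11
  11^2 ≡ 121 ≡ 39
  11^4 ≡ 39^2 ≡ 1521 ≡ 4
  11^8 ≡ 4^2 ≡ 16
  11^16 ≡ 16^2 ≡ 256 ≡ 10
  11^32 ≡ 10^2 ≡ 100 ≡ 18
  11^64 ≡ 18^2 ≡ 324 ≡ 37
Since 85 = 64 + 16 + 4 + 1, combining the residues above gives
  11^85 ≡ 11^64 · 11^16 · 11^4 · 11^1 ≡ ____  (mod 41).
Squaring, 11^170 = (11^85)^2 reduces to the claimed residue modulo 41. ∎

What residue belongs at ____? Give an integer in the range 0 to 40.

3

11^64 · 11^16 · 11^4 · 11^1 ≡ 37 · 10 · 4 · 11 = 16280.
16280 mod 41 = 3, so 11^85 ≡ 3 (mod 41).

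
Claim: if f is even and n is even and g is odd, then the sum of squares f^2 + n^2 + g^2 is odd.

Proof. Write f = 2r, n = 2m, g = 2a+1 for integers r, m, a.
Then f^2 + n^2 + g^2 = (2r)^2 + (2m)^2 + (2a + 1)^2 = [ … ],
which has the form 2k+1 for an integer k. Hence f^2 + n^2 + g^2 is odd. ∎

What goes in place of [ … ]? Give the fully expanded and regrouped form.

Expanding: (2r)^2 + (2m)^2 + (2a + 1)^2 = 4a^2 + 4a + 4m^2 + 4r^2 + 1.
Every term except the constant is even, so this is 2(2a^2 + 2a + 2m^2 + 2r^2) + 1,
and 2a^2 + 2a + 2m^2 + 2r^2 ∈ ℤ gives the required form.

2(2a^2 + 2a + 2m^2 + 2r^2) + 1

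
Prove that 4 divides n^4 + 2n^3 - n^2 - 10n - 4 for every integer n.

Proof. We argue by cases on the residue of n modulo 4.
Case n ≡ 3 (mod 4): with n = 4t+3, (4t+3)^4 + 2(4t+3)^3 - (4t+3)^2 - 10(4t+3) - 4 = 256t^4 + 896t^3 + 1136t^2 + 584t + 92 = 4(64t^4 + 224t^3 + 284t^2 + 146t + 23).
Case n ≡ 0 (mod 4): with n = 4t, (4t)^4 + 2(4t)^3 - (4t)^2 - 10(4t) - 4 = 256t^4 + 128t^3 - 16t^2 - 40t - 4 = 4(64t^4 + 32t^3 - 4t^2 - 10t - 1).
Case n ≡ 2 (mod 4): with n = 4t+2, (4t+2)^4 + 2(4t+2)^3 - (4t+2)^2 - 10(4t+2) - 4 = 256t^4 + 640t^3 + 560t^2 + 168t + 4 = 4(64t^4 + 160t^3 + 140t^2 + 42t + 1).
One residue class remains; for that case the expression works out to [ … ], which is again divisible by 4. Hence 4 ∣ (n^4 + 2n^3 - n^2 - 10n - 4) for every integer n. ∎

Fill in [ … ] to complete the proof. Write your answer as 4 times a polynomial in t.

The residues treated are {3, 0, 2}, so the missing case is n ≡ 1 (mod 4); write n = 4t+1.
Then (4t+1)^4 + 2(4t+1)^3 - (4t+1)^2 - 10(4t+1) - 4 = 256t^4 + 384t^3 + 176t^2 - 8t - 12 = 4(64t^4 + 96t^3 + 44t^2 - 2t - 3).

4(64t^4 + 96t^3 + 44t^2 - 2t - 3)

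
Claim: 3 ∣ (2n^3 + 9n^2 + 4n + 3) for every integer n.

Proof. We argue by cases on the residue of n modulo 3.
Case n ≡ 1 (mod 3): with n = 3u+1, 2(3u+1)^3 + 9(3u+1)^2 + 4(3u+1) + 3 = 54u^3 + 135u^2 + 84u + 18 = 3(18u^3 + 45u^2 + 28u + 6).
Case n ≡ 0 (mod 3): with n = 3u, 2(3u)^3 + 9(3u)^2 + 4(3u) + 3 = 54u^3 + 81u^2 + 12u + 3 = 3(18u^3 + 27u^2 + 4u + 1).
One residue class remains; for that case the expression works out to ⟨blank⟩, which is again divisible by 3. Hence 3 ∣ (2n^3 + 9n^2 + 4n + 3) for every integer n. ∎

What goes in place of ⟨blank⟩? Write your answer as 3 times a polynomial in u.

Only n ≡ 2 (mod 3) is unaccounted for. Put n = 3u+2:
2(3u+2)^3 + 9(3u+2)^2 + 4(3u+2) + 3 expands to 54u^3 + 189u^2 + 192u + 63,
and factoring out 3 leaves 3(18u^3 + 63u^2 + 64u + 21).

3(18u^3 + 63u^2 + 64u + 21)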